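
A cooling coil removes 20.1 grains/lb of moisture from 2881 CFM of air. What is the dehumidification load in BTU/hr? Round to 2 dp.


Q = 0.68 * 2881 * 20.1 = 39377.51 BTU/hr

39377.51 BTU/hr


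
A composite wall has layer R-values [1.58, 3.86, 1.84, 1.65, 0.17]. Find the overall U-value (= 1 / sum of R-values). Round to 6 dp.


R_total = 1.58 + 3.86 + 1.84 + 1.65 + 0.17 = 9.10
U = 1/9.10 = 0.109890

0.109890


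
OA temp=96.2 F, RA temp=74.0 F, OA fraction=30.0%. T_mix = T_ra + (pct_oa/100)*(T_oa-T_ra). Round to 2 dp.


T_mix = 74.0 + (30.0/100)*(96.2-74.0) = 80.66 F

80.66 F


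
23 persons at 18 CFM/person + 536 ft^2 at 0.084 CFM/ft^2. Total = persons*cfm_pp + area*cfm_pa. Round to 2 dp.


Total = 23*18 + 536*0.084 = 459.02 CFM

459.02 CFM


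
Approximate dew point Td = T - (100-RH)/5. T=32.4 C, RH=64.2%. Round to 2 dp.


Td = 32.4 - (100-64.2)/5 = 25.24 C

25.24 C


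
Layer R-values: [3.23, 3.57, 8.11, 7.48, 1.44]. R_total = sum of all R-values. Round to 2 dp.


R_total = 3.23 + 3.57 + 8.11 + 7.48 + 1.44 = 23.83

23.83


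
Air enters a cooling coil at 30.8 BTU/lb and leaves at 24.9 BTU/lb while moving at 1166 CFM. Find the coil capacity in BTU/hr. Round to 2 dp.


Q = 4.5 * 1166 * (30.8 - 24.9) = 30957.30 BTU/hr

30957.30 BTU/hr


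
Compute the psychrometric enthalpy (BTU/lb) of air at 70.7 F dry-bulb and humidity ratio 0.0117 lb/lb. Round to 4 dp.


h = 0.24*70.7 + 0.0117*(1061+0.444*70.7) = 29.7490 BTU/lb

29.7490 BTU/lb


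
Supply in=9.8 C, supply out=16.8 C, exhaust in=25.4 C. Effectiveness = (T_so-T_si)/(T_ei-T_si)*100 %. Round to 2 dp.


eff = (16.8-9.8)/(25.4-9.8)*100 = 44.87 %

44.87 %


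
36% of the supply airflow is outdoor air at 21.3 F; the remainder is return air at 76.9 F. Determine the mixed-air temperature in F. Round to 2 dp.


T_mix = 0.36*21.3 + 0.64*76.9 = 56.88 F

56.88 F


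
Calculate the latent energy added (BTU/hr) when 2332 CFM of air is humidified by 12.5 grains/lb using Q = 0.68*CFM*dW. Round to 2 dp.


Q = 0.68 * 2332 * 12.5 = 19822.00 BTU/hr

19822.00 BTU/hr


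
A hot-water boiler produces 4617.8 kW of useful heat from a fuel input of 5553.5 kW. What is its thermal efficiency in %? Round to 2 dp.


eta = (4617.8/5553.5)*100 = 83.15 %

83.15 %


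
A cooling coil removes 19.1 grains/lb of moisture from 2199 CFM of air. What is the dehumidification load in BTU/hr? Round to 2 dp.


Q = 0.68 * 2199 * 19.1 = 28560.61 BTU/hr

28560.61 BTU/hr


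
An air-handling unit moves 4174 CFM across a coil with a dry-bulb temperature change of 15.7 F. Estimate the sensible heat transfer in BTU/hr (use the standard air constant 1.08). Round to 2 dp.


Q = 1.08 * 4174 * 15.7 = 70774.34 BTU/hr

70774.34 BTU/hr


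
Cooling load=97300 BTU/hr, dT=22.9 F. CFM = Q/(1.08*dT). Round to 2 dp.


CFM = 97300 / (1.08 * 22.9) = 3934.17

3934.17 CFM


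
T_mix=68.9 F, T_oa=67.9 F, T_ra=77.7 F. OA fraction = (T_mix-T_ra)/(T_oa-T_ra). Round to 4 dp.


frac = (68.9 - 77.7) / (67.9 - 77.7) = 0.8980

0.8980


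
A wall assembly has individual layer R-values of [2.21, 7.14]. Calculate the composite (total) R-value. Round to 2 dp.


R_total = 2.21 + 7.14 = 9.35

9.35


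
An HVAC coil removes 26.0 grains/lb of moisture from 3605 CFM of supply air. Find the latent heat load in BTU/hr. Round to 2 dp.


Q = 0.68 * 3605 * 26.0 = 63736.40 BTU/hr

63736.40 BTU/hr


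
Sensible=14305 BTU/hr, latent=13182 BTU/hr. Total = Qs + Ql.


Qt = 14305 + 13182 = 27487 BTU/hr

27487 BTU/hr


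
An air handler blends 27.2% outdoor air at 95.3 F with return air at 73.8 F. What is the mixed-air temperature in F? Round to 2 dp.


T_mix = 73.8 + (27.2/100)*(95.3-73.8) = 79.65 F

79.65 F


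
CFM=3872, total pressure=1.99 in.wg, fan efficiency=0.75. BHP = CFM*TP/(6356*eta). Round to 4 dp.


BHP = 3872 * 1.99 / (6356 * 0.75) = 1.6164 hp

1.6164 hp


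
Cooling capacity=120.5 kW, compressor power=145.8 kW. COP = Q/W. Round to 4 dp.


COP = 120.5 / 145.8 = 0.8265

0.8265


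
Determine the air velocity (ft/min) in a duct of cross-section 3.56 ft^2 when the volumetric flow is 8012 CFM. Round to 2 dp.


V = 8012 / 3.56 = 2250.56 ft/min

2250.56 ft/min


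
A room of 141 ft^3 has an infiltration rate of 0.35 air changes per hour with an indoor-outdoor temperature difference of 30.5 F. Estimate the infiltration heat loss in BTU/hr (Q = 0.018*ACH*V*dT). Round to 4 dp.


Q = 0.018 * 0.35 * 141 * 30.5 = 27.0932 BTU/hr

27.0932 BTU/hr


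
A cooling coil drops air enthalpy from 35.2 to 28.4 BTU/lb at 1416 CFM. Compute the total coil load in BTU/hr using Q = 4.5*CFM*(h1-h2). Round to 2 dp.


Q = 4.5 * 1416 * (35.2 - 28.4) = 43329.60 BTU/hr

43329.60 BTU/hr


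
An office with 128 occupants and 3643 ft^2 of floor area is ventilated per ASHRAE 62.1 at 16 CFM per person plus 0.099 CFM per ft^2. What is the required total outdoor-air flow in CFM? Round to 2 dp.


Total = 128*16 + 3643*0.099 = 2408.66 CFM

2408.66 CFM


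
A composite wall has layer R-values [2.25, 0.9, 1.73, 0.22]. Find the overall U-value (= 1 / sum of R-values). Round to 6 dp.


R_total = 2.25 + 0.9 + 1.73 + 0.22 = 5.10
U = 1/5.10 = 0.196078

0.196078


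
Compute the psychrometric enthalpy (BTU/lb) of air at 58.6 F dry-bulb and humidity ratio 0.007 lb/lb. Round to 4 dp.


h = 0.24*58.6 + 0.007*(1061+0.444*58.6) = 21.6731 BTU/lb

21.6731 BTU/lb


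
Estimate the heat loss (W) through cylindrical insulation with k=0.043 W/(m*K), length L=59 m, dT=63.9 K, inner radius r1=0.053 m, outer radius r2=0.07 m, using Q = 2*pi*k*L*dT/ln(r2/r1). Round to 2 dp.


Q = 2*pi*0.043*59*63.9/ln(0.07/0.053) = 3661.33 W

3661.33 W


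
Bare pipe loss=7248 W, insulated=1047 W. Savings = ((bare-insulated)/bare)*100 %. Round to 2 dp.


Savings = ((7248-1047)/7248)*100 = 85.55 %

85.55 %


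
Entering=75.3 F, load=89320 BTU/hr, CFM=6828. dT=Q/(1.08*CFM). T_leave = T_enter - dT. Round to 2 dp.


dT = 89320/(1.08*6828) = 12.1124
T_leave = 75.3 - 12.1124 = 63.19 F

63.19 F


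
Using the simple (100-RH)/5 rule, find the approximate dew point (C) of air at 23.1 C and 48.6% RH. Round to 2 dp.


Td = 23.1 - (100-48.6)/5 = 12.82 C

12.82 C


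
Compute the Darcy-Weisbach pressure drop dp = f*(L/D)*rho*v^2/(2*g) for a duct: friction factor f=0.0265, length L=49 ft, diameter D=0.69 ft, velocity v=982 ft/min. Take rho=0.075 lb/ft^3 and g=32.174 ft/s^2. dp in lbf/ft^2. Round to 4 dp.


v_fps = 982/60 = 16.3667 ft/s
dp = 0.0265*(49/0.69)*0.075*16.3667^2/(2*32.174) = 0.5875 lbf/ft^2

0.5875 lbf/ft^2


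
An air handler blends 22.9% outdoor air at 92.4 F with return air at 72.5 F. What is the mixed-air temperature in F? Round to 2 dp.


T_mix = 72.5 + (22.9/100)*(92.4-72.5) = 77.06 F

77.06 F


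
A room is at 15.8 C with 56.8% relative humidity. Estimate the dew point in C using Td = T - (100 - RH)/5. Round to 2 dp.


Td = 15.8 - (100-56.8)/5 = 7.16 C

7.16 C


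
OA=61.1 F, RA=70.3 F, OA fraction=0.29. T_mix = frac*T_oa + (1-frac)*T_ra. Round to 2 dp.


T_mix = 0.29*61.1 + 0.71*70.3 = 67.63 F

67.63 F


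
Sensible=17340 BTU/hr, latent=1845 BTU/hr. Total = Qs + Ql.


Qt = 17340 + 1845 = 19185 BTU/hr

19185 BTU/hr


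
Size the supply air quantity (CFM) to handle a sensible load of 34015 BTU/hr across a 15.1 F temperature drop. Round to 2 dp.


CFM = 34015 / (1.08 * 15.1) = 2085.79

2085.79 CFM


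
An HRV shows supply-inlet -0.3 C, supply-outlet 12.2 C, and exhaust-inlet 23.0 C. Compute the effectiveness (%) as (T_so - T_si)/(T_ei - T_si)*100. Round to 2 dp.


eff = (12.2-(-0.3))/(23.0-(-0.3))*100 = 53.65 %

53.65 %


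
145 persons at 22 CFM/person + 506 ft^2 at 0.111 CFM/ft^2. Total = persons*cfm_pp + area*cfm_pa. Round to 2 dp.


Total = 145*22 + 506*0.111 = 3246.17 CFM

3246.17 CFM


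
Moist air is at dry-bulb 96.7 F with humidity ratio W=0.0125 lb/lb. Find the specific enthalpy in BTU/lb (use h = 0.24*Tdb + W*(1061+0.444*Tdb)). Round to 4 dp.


h = 0.24*96.7 + 0.0125*(1061+0.444*96.7) = 37.0072 BTU/lb

37.0072 BTU/lb


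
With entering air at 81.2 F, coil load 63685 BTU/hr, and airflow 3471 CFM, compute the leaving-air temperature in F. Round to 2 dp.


dT = 63685/(1.08*3471) = 16.9886
T_leave = 81.2 - 16.9886 = 64.21 F

64.21 F


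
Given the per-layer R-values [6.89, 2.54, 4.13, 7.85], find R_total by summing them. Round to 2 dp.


R_total = 6.89 + 2.54 + 4.13 + 7.85 = 21.41

21.41


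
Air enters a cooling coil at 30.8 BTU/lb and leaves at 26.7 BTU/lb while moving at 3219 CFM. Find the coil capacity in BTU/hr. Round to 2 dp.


Q = 4.5 * 3219 * (30.8 - 26.7) = 59390.55 BTU/hr

59390.55 BTU/hr


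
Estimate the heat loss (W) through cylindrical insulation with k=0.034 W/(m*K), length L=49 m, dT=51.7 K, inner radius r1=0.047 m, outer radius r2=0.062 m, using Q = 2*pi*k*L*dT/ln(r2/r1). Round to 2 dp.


Q = 2*pi*0.034*49*51.7/ln(0.062/0.047) = 1953.83 W

1953.83 W


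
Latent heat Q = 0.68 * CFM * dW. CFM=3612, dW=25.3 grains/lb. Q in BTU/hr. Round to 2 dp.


Q = 0.68 * 3612 * 25.3 = 62140.85 BTU/hr

62140.85 BTU/hr


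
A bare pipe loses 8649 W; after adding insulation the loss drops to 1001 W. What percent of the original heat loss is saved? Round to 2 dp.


Savings = ((8649-1001)/8649)*100 = 88.43 %

88.43 %


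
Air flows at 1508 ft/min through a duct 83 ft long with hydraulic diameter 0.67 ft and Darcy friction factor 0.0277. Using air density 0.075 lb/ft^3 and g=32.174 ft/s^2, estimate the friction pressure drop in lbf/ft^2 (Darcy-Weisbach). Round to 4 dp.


v_fps = 1508/60 = 25.1333 ft/s
dp = 0.0277*(83/0.67)*0.075*25.1333^2/(2*32.174) = 2.5264 lbf/ft^2

2.5264 lbf/ft^2


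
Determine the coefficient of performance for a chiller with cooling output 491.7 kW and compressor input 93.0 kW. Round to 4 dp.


COP = 491.7 / 93.0 = 5.2871

5.2871


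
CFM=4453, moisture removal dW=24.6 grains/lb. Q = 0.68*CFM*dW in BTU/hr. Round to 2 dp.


Q = 0.68 * 4453 * 24.6 = 74489.78 BTU/hr

74489.78 BTU/hr


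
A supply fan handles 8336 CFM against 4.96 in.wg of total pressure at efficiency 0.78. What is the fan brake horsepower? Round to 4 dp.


BHP = 8336 * 4.96 / (6356 * 0.78) = 8.3399 hp

8.3399 hp


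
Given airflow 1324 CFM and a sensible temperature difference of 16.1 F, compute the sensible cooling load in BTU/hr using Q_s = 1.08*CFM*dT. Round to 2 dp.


Q = 1.08 * 1324 * 16.1 = 23021.71 BTU/hr

23021.71 BTU/hr


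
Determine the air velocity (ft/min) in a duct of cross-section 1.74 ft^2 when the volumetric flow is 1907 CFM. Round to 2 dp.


V = 1907 / 1.74 = 1095.98 ft/min

1095.98 ft/min


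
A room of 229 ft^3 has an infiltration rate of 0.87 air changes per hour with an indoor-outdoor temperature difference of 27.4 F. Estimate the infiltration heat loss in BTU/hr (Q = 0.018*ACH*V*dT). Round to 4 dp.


Q = 0.018 * 0.87 * 229 * 27.4 = 98.2602 BTU/hr

98.2602 BTU/hr


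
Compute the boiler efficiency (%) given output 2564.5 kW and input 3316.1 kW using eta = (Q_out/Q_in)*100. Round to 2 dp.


eta = (2564.5/3316.1)*100 = 77.33 %

77.33 %


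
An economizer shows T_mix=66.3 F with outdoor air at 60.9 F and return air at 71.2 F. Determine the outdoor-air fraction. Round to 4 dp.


frac = (66.3 - 71.2) / (60.9 - 71.2) = 0.4757

0.4757


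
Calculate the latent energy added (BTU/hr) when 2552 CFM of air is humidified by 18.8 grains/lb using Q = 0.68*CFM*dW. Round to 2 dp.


Q = 0.68 * 2552 * 18.8 = 32624.77 BTU/hr

32624.77 BTU/hr


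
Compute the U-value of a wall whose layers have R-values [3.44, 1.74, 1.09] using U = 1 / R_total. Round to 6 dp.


R_total = 3.44 + 1.74 + 1.09 = 6.27
U = 1/6.27 = 0.159490

0.159490


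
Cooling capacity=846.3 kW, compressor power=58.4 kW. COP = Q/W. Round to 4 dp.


COP = 846.3 / 58.4 = 14.4914

14.4914


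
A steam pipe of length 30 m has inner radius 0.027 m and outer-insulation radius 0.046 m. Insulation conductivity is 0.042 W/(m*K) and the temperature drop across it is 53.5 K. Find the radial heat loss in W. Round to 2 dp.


Q = 2*pi*0.042*30*53.5/ln(0.046/0.027) = 794.94 W

794.94 W


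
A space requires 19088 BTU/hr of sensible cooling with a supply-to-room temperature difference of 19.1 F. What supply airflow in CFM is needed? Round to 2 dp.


CFM = 19088 / (1.08 * 19.1) = 925.34

925.34 CFM


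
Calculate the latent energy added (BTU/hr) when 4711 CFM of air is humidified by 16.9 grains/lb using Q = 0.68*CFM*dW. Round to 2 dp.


Q = 0.68 * 4711 * 16.9 = 54138.81 BTU/hr

54138.81 BTU/hr


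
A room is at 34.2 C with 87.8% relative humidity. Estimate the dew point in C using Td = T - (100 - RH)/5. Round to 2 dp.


Td = 34.2 - (100-87.8)/5 = 31.76 C

31.76 C


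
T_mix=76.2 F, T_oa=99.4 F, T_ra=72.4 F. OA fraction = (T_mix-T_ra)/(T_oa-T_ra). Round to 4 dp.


frac = (76.2 - 72.4) / (99.4 - 72.4) = 0.1407

0.1407


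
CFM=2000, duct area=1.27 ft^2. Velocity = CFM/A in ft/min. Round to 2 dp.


V = 2000 / 1.27 = 1574.80 ft/min

1574.80 ft/min


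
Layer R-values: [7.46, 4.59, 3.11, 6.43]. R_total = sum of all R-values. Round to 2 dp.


R_total = 7.46 + 4.59 + 3.11 + 6.43 = 21.59

21.59


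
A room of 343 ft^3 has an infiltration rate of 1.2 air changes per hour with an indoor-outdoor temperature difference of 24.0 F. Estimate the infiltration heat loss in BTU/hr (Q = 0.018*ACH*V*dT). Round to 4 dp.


Q = 0.018 * 1.2 * 343 * 24.0 = 177.8112 BTU/hr

177.8112 BTU/hr


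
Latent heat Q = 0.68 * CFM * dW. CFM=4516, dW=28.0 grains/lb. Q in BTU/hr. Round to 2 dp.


Q = 0.68 * 4516 * 28.0 = 85984.64 BTU/hr

85984.64 BTU/hr


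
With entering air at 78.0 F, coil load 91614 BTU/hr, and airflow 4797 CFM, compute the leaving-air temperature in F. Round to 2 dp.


dT = 91614/(1.08*4797) = 17.6835
T_leave = 78.0 - 17.6835 = 60.32 F

60.32 F


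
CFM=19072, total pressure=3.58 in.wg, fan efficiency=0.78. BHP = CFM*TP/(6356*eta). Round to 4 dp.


BHP = 19072 * 3.58 / (6356 * 0.78) = 13.7721 hp

13.7721 hp


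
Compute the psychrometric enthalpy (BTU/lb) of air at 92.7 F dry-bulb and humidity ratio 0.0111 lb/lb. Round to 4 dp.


h = 0.24*92.7 + 0.0111*(1061+0.444*92.7) = 34.4820 BTU/lb

34.4820 BTU/lb


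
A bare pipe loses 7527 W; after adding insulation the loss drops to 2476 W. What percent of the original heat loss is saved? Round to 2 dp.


Savings = ((7527-2476)/7527)*100 = 67.11 %

67.11 %


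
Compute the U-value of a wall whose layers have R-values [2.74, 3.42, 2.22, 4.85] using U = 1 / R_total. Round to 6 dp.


R_total = 2.74 + 3.42 + 2.22 + 4.85 = 13.23
U = 1/13.23 = 0.075586

0.075586


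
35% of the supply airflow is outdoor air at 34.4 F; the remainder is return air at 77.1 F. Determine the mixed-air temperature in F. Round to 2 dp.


T_mix = 0.35*34.4 + 0.65*77.1 = 62.16 F

62.16 F


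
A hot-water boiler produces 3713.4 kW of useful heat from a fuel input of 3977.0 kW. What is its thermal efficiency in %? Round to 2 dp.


eta = (3713.4/3977.0)*100 = 93.37 %

93.37 %


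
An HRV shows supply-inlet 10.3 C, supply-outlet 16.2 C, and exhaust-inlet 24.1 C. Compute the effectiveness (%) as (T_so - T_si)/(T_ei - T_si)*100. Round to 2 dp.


eff = (16.2-10.3)/(24.1-10.3)*100 = 42.75 %

42.75 %


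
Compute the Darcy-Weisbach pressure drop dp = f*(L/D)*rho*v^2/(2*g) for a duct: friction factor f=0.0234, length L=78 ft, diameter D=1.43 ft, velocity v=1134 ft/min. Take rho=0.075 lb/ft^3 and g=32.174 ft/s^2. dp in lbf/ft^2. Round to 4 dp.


v_fps = 1134/60 = 18.9 ft/s
dp = 0.0234*(78/1.43)*0.075*18.9^2/(2*32.174) = 0.5314 lbf/ft^2

0.5314 lbf/ft^2


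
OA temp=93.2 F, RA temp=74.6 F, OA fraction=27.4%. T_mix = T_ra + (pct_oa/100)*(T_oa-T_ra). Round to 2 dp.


T_mix = 74.6 + (27.4/100)*(93.2-74.6) = 79.70 F

79.70 F


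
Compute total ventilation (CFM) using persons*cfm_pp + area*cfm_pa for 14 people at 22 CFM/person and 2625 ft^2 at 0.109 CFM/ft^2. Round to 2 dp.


Total = 14*22 + 2625*0.109 = 594.13 CFM

594.13 CFM


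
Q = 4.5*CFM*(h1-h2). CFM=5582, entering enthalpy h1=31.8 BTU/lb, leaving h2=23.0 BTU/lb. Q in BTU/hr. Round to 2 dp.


Q = 4.5 * 5582 * (31.8 - 23.0) = 221047.20 BTU/hr

221047.20 BTU/hr


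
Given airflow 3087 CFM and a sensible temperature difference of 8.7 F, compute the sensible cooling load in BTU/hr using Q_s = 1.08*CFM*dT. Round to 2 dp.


Q = 1.08 * 3087 * 8.7 = 29005.45 BTU/hr

29005.45 BTU/hr


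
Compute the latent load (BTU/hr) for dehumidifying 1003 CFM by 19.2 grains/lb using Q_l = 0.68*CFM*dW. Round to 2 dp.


Q = 0.68 * 1003 * 19.2 = 13095.17 BTU/hr

13095.17 BTU/hr


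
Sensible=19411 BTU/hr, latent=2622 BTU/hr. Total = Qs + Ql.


Qt = 19411 + 2622 = 22033 BTU/hr

22033 BTU/hr


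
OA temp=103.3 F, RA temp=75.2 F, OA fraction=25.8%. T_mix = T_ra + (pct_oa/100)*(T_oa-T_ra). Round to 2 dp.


T_mix = 75.2 + (25.8/100)*(103.3-75.2) = 82.45 F

82.45 F


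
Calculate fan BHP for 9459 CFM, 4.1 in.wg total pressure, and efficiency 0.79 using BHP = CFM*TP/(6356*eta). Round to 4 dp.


BHP = 9459 * 4.1 / (6356 * 0.79) = 7.7236 hp

7.7236 hp


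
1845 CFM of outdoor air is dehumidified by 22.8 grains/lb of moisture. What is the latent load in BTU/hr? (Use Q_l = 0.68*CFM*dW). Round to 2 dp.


Q = 0.68 * 1845 * 22.8 = 28604.88 BTU/hr

28604.88 BTU/hr


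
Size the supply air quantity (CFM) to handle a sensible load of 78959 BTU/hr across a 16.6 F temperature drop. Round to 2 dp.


CFM = 78959 / (1.08 * 16.6) = 4404.23

4404.23 CFM


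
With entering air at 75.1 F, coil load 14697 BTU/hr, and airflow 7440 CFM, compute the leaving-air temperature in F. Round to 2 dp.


dT = 14697/(1.08*7440) = 1.8291
T_leave = 75.1 - 1.8291 = 73.27 F

73.27 F


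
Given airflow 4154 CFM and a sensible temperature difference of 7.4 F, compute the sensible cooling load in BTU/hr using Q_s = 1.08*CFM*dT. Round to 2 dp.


Q = 1.08 * 4154 * 7.4 = 33198.77 BTU/hr

33198.77 BTU/hr


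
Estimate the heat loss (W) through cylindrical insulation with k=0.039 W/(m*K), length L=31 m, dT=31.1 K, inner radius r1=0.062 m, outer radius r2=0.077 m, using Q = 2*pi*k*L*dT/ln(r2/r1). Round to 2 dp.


Q = 2*pi*0.039*31*31.1/ln(0.077/0.062) = 1090.35 W

1090.35 W


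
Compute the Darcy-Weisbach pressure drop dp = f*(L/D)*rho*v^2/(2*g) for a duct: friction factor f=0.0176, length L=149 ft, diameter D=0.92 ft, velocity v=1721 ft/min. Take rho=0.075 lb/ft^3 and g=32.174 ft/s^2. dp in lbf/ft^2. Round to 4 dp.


v_fps = 1721/60 = 28.6833 ft/s
dp = 0.0176*(149/0.92)*0.075*28.6833^2/(2*32.174) = 2.7334 lbf/ft^2

2.7334 lbf/ft^2


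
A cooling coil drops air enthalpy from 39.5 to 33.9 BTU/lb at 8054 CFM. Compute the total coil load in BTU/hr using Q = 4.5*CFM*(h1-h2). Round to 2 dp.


Q = 4.5 * 8054 * (39.5 - 33.9) = 202960.80 BTU/hr

202960.80 BTU/hr


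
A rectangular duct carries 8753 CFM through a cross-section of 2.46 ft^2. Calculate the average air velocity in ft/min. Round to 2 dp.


V = 8753 / 2.46 = 3558.13 ft/min

3558.13 ft/min


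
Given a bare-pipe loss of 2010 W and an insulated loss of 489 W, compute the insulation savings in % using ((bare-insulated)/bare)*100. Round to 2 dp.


Savings = ((2010-489)/2010)*100 = 75.67 %

75.67 %


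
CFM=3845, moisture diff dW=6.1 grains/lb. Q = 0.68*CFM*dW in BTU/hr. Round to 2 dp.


Q = 0.68 * 3845 * 6.1 = 15949.06 BTU/hr

15949.06 BTU/hr


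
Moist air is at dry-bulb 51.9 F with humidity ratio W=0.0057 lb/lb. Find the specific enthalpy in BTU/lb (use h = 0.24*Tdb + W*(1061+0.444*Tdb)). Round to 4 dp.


h = 0.24*51.9 + 0.0057*(1061+0.444*51.9) = 18.6350 BTU/lb

18.6350 BTU/lb


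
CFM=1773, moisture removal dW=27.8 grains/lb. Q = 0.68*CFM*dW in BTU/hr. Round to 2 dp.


Q = 0.68 * 1773 * 27.8 = 33516.79 BTU/hr

33516.79 BTU/hr


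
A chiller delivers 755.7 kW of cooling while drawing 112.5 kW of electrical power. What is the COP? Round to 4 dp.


COP = 755.7 / 112.5 = 6.7173

6.7173


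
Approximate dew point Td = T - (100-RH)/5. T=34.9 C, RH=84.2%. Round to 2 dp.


Td = 34.9 - (100-84.2)/5 = 31.74 C

31.74 C


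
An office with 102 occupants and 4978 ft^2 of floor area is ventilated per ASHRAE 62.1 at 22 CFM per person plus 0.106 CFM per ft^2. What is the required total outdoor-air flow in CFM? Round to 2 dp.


Total = 102*22 + 4978*0.106 = 2771.67 CFM

2771.67 CFM


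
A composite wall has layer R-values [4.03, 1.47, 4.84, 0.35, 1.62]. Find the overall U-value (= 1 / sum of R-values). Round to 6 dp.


R_total = 4.03 + 1.47 + 4.84 + 0.35 + 1.62 = 12.31
U = 1/12.31 = 0.081235

0.081235


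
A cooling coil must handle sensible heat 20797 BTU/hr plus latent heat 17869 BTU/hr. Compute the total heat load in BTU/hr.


Qt = 20797 + 17869 = 38666 BTU/hr

38666 BTU/hr


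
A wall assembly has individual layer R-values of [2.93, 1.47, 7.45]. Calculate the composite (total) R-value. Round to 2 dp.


R_total = 2.93 + 1.47 + 7.45 = 11.85

11.85


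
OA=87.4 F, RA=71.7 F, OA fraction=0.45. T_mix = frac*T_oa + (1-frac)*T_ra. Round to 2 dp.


T_mix = 0.45*87.4 + 0.55*71.7 = 78.77 F

78.77 F


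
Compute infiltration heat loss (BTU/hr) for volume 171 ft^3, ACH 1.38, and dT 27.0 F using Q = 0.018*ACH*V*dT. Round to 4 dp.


Q = 0.018 * 1.38 * 171 * 27.0 = 114.6863 BTU/hr

114.6863 BTU/hr


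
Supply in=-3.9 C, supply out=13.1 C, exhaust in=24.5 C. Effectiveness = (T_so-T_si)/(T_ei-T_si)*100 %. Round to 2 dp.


eff = (13.1-(-3.9))/(24.5-(-3.9))*100 = 59.86 %

59.86 %


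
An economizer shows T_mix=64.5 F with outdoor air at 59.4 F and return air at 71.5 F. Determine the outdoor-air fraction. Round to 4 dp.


frac = (64.5 - 71.5) / (59.4 - 71.5) = 0.5785

0.5785


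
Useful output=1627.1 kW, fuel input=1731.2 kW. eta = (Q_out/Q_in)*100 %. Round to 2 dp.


eta = (1627.1/1731.2)*100 = 93.99 %

93.99 %


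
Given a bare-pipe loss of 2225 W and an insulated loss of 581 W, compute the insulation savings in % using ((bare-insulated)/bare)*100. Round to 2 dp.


Savings = ((2225-581)/2225)*100 = 73.89 %

73.89 %


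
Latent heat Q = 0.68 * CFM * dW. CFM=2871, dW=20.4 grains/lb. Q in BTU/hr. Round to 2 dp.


Q = 0.68 * 2871 * 20.4 = 39826.51 BTU/hr

39826.51 BTU/hr


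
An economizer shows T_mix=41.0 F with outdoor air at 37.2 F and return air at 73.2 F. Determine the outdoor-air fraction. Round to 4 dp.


frac = (41.0 - 73.2) / (37.2 - 73.2) = 0.8944

0.8944


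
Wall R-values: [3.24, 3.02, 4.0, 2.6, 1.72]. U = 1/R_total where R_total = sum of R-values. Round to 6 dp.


R_total = 3.24 + 3.02 + 4.0 + 2.6 + 1.72 = 14.58
U = 1/14.58 = 0.068587

0.068587


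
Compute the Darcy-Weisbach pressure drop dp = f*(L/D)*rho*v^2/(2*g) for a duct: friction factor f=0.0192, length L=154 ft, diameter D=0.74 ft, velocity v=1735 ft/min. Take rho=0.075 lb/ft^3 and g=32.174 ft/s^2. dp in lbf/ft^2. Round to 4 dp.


v_fps = 1735/60 = 28.9167 ft/s
dp = 0.0192*(154/0.74)*0.075*28.9167^2/(2*32.174) = 3.8942 lbf/ft^2

3.8942 lbf/ft^2


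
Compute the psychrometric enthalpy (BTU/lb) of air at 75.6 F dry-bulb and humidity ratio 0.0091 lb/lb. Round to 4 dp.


h = 0.24*75.6 + 0.0091*(1061+0.444*75.6) = 28.1046 BTU/lb

28.1046 BTU/lb


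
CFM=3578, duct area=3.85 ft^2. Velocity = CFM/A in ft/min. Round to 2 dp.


V = 3578 / 3.85 = 929.35 ft/min

929.35 ft/min


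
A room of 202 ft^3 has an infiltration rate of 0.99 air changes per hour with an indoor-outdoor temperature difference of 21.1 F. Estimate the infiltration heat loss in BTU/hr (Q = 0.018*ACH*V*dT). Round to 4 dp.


Q = 0.018 * 0.99 * 202 * 21.1 = 75.9524 BTU/hr

75.9524 BTU/hr


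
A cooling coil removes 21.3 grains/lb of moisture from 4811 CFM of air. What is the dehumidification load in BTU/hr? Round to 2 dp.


Q = 0.68 * 4811 * 21.3 = 69682.52 BTU/hr

69682.52 BTU/hr


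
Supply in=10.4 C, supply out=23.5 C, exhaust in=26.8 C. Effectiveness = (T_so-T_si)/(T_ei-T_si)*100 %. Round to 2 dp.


eff = (23.5-10.4)/(26.8-10.4)*100 = 79.88 %

79.88 %


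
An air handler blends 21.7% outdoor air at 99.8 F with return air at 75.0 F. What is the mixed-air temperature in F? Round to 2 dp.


T_mix = 75.0 + (21.7/100)*(99.8-75.0) = 80.38 F

80.38 F


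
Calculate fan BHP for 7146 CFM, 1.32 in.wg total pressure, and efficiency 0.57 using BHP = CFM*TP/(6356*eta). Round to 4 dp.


BHP = 7146 * 1.32 / (6356 * 0.57) = 2.6036 hp

2.6036 hp


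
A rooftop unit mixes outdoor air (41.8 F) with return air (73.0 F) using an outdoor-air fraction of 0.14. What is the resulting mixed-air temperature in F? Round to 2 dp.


T_mix = 0.14*41.8 + 0.86*73.0 = 68.63 F

68.63 F


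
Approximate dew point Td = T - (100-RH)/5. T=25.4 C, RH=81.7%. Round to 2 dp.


Td = 25.4 - (100-81.7)/5 = 21.74 C

21.74 C


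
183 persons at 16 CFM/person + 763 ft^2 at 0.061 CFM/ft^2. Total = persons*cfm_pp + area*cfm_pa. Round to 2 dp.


Total = 183*16 + 763*0.061 = 2974.54 CFM

2974.54 CFM


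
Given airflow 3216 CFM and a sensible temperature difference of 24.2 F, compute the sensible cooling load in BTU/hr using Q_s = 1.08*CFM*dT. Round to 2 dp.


Q = 1.08 * 3216 * 24.2 = 84053.38 BTU/hr

84053.38 BTU/hr


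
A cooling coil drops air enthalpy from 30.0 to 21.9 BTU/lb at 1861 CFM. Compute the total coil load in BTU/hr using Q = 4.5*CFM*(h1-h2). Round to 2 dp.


Q = 4.5 * 1861 * (30.0 - 21.9) = 67833.45 BTU/hr

67833.45 BTU/hr


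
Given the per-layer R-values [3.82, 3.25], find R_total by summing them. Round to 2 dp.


R_total = 3.82 + 3.25 = 7.07

7.07


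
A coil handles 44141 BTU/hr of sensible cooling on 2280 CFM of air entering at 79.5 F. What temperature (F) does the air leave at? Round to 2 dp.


dT = 44141/(1.08*2280) = 17.9260
T_leave = 79.5 - 17.9260 = 61.57 F

61.57 F


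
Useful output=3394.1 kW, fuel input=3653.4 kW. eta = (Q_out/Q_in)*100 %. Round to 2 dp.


eta = (3394.1/3653.4)*100 = 92.90 %

92.90 %


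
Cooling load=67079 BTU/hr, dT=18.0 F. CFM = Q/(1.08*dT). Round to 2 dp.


CFM = 67079 / (1.08 * 18.0) = 3450.57

3450.57 CFM


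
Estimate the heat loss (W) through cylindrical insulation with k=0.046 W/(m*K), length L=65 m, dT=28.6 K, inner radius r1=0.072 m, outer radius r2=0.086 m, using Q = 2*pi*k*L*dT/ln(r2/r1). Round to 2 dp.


Q = 2*pi*0.046*65*28.6/ln(0.086/0.072) = 3023.96 W

3023.96 W


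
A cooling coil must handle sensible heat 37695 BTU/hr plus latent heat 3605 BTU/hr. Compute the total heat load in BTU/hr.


Qt = 37695 + 3605 = 41300 BTU/hr

41300 BTU/hr


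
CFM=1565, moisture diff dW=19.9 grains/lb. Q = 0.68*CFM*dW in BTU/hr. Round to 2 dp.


Q = 0.68 * 1565 * 19.9 = 21177.58 BTU/hr

21177.58 BTU/hr


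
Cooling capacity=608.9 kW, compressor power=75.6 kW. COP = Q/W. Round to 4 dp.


COP = 608.9 / 75.6 = 8.0542

8.0542


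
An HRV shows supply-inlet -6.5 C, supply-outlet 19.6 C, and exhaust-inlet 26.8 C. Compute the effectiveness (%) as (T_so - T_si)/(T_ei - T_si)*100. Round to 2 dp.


eff = (19.6-(-6.5))/(26.8-(-6.5))*100 = 78.38 %

78.38 %


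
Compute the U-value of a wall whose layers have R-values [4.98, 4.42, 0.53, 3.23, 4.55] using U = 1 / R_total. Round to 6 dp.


R_total = 4.98 + 4.42 + 0.53 + 3.23 + 4.55 = 17.71
U = 1/17.71 = 0.056465

0.056465


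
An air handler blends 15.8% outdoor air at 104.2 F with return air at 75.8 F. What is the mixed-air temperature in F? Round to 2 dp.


T_mix = 75.8 + (15.8/100)*(104.2-75.8) = 80.29 F

80.29 F


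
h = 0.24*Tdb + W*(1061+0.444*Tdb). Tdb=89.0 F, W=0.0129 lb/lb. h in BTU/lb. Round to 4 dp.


h = 0.24*89.0 + 0.0129*(1061+0.444*89.0) = 35.5567 BTU/lb

35.5567 BTU/lb


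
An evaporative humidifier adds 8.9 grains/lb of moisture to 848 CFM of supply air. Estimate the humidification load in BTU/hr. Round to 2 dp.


Q = 0.68 * 848 * 8.9 = 5132.10 BTU/hr

5132.10 BTU/hr


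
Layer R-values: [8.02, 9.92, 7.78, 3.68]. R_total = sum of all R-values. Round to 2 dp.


R_total = 8.02 + 9.92 + 7.78 + 3.68 = 29.40

29.40


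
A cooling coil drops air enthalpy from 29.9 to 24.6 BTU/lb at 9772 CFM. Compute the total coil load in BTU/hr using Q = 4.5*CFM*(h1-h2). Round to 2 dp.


Q = 4.5 * 9772 * (29.9 - 24.6) = 233062.20 BTU/hr

233062.20 BTU/hr


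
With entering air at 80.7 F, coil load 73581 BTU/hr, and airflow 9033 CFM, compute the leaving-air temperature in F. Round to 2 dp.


dT = 73581/(1.08*9033) = 7.5424
T_leave = 80.7 - 7.5424 = 73.16 F

73.16 F


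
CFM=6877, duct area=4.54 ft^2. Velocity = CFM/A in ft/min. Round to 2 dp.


V = 6877 / 4.54 = 1514.76 ft/min

1514.76 ft/min


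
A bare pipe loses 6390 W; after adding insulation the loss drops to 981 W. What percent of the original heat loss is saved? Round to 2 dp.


Savings = ((6390-981)/6390)*100 = 84.65 %

84.65 %


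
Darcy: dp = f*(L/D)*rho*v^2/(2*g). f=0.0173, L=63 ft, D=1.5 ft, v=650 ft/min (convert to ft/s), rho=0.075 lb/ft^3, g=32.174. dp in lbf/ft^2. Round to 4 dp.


v_fps = 650/60 = 10.8333 ft/s
dp = 0.0173*(63/1.5)*0.075*10.8333^2/(2*32.174) = 0.0994 lbf/ft^2

0.0994 lbf/ft^2


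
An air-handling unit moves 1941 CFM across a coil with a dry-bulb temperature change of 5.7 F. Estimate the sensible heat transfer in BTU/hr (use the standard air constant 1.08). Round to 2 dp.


Q = 1.08 * 1941 * 5.7 = 11948.80 BTU/hr

11948.80 BTU/hr


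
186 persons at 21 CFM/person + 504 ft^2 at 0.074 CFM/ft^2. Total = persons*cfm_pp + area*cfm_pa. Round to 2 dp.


Total = 186*21 + 504*0.074 = 3943.30 CFM

3943.30 CFM


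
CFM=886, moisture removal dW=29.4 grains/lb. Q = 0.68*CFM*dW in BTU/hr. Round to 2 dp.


Q = 0.68 * 886 * 29.4 = 17712.91 BTU/hr

17712.91 BTU/hr


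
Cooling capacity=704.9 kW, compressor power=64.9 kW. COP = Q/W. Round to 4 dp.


COP = 704.9 / 64.9 = 10.8613

10.8613


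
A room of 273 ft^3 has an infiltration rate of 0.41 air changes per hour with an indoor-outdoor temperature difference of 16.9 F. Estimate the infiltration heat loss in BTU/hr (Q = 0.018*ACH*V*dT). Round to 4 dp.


Q = 0.018 * 0.41 * 273 * 16.9 = 34.0491 BTU/hr

34.0491 BTU/hr


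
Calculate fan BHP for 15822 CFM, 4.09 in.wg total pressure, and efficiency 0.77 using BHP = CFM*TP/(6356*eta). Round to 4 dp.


BHP = 15822 * 4.09 / (6356 * 0.77) = 13.2224 hp

13.2224 hp


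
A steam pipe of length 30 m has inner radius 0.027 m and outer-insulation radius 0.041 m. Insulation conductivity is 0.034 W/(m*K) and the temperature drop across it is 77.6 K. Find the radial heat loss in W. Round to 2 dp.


Q = 2*pi*0.034*30*77.6/ln(0.041/0.027) = 1190.53 W

1190.53 W


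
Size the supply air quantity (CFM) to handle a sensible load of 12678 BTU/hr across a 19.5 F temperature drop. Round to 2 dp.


CFM = 12678 / (1.08 * 19.5) = 601.99

601.99 CFM


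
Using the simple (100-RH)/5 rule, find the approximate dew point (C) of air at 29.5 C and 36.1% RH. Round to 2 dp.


Td = 29.5 - (100-36.1)/5 = 16.72 C

16.72 C


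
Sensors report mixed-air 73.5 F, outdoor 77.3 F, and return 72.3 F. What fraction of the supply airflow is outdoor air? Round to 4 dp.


frac = (73.5 - 72.3) / (77.3 - 72.3) = 0.2400

0.2400


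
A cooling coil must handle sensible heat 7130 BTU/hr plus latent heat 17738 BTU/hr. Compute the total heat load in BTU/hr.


Qt = 7130 + 17738 = 24868 BTU/hr

24868 BTU/hr


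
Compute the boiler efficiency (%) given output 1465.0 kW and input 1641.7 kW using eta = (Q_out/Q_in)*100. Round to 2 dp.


eta = (1465.0/1641.7)*100 = 89.24 %

89.24 %


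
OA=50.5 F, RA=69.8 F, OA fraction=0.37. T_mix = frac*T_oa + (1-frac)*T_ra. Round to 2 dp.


T_mix = 0.37*50.5 + 0.63*69.8 = 62.66 F

62.66 F


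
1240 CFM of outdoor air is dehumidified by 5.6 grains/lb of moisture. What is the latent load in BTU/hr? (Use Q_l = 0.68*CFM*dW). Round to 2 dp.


Q = 0.68 * 1240 * 5.6 = 4721.92 BTU/hr

4721.92 BTU/hr


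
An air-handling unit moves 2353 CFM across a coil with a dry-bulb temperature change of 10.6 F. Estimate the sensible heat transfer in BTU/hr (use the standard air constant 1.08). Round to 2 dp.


Q = 1.08 * 2353 * 10.6 = 26937.14 BTU/hr

26937.14 BTU/hr


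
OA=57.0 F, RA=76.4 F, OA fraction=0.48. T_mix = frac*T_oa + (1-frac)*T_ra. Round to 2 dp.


T_mix = 0.48*57.0 + 0.52*76.4 = 67.09 F

67.09 F


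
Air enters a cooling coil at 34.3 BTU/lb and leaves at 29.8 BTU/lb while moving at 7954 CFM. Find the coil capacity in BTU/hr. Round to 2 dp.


Q = 4.5 * 7954 * (34.3 - 29.8) = 161068.50 BTU/hr

161068.50 BTU/hr


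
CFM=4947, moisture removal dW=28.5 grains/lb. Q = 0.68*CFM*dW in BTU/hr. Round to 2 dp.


Q = 0.68 * 4947 * 28.5 = 95872.86 BTU/hr

95872.86 BTU/hr


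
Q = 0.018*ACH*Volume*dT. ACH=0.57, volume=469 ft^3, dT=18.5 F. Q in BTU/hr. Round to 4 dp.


Q = 0.018 * 0.57 * 469 * 18.5 = 89.0209 BTU/hr

89.0209 BTU/hr


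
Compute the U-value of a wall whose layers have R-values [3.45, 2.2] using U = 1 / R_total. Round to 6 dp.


R_total = 3.45 + 2.2 = 5.65
U = 1/5.65 = 0.176991

0.176991


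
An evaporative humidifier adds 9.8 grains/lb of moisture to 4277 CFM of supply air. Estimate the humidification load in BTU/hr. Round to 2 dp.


Q = 0.68 * 4277 * 9.8 = 28501.93 BTU/hr

28501.93 BTU/hr


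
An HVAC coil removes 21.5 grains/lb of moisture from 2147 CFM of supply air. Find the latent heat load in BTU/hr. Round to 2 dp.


Q = 0.68 * 2147 * 21.5 = 31389.14 BTU/hr

31389.14 BTU/hr


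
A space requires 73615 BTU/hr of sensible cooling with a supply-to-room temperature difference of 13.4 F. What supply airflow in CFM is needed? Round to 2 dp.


CFM = 73615 / (1.08 * 13.4) = 5086.72

5086.72 CFM


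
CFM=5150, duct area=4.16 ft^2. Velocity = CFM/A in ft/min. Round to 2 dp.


V = 5150 / 4.16 = 1237.98 ft/min

1237.98 ft/min


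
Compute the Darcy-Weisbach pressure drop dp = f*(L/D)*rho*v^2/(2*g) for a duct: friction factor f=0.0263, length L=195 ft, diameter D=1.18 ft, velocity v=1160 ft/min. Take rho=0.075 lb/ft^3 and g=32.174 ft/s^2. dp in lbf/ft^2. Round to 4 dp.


v_fps = 1160/60 = 19.3333 ft/s
dp = 0.0263*(195/1.18)*0.075*19.3333^2/(2*32.174) = 1.8934 lbf/ft^2

1.8934 lbf/ft^2


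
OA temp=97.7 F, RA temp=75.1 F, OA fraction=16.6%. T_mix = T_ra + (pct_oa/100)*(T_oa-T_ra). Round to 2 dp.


T_mix = 75.1 + (16.6/100)*(97.7-75.1) = 78.85 F

78.85 F


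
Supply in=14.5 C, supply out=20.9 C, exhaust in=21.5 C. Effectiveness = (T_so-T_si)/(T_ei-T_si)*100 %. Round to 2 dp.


eff = (20.9-14.5)/(21.5-14.5)*100 = 91.43 %

91.43 %


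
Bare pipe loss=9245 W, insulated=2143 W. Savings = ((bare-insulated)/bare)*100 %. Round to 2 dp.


Savings = ((9245-2143)/9245)*100 = 76.82 %

76.82 %


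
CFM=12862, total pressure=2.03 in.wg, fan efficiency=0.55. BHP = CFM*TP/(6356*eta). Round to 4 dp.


BHP = 12862 * 2.03 / (6356 * 0.55) = 7.4689 hp

7.4689 hp


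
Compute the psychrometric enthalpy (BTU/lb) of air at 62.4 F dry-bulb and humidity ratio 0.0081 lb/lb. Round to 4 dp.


h = 0.24*62.4 + 0.0081*(1061+0.444*62.4) = 23.7945 BTU/lb

23.7945 BTU/lb


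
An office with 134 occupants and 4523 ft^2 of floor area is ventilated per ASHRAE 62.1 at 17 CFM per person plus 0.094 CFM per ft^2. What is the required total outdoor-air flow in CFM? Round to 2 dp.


Total = 134*17 + 4523*0.094 = 2703.16 CFM

2703.16 CFM


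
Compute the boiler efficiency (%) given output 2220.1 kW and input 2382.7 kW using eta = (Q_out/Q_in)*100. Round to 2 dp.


eta = (2220.1/2382.7)*100 = 93.18 %

93.18 %


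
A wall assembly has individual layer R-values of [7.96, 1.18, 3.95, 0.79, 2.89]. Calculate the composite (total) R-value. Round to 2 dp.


R_total = 7.96 + 1.18 + 3.95 + 0.79 + 2.89 = 16.77

16.77


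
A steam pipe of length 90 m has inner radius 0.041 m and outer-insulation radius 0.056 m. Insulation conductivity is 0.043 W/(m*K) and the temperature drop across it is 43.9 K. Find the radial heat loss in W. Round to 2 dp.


Q = 2*pi*0.043*90*43.9/ln(0.056/0.041) = 3423.79 W

3423.79 W


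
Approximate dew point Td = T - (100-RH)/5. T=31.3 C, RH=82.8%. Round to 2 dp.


Td = 31.3 - (100-82.8)/5 = 27.86 C

27.86 C


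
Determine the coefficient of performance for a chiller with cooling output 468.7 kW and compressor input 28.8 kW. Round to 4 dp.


COP = 468.7 / 28.8 = 16.2743

16.2743


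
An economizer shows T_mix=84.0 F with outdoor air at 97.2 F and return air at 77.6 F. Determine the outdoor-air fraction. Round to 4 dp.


frac = (84.0 - 77.6) / (97.2 - 77.6) = 0.3265

0.3265


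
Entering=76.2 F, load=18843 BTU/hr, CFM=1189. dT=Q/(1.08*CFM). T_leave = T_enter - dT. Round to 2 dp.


dT = 18843/(1.08*1189) = 14.6739
T_leave = 76.2 - 14.6739 = 61.53 F

61.53 F


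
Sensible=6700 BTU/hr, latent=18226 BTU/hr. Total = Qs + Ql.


Qt = 6700 + 18226 = 24926 BTU/hr

24926 BTU/hr


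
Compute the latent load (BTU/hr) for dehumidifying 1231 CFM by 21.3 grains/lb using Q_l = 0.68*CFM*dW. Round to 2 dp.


Q = 0.68 * 1231 * 21.3 = 17829.80 BTU/hr

17829.80 BTU/hr


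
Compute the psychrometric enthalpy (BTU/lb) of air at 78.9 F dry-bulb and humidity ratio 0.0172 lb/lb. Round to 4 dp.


h = 0.24*78.9 + 0.0172*(1061+0.444*78.9) = 37.7877 BTU/lb

37.7877 BTU/lb


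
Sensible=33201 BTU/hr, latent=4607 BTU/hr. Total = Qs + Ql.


Qt = 33201 + 4607 = 37808 BTU/hr

37808 BTU/hr


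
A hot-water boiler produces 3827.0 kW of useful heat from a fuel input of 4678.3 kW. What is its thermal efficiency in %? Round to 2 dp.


eta = (3827.0/4678.3)*100 = 81.80 %

81.80 %


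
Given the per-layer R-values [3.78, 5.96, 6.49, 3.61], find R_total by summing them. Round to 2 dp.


R_total = 3.78 + 5.96 + 6.49 + 3.61 = 19.84

19.84


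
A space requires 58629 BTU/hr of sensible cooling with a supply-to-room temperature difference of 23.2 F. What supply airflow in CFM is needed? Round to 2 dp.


CFM = 58629 / (1.08 * 23.2) = 2339.92

2339.92 CFM


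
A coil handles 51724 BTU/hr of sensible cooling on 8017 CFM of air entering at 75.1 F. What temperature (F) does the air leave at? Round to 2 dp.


dT = 51724/(1.08*8017) = 5.9739
T_leave = 75.1 - 5.9739 = 69.13 F

69.13 F


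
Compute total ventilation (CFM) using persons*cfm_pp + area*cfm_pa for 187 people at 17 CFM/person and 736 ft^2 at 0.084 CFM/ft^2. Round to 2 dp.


Total = 187*17 + 736*0.084 = 3240.82 CFM

3240.82 CFM


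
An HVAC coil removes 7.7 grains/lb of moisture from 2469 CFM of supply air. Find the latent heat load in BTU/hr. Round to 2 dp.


Q = 0.68 * 2469 * 7.7 = 12927.68 BTU/hr

12927.68 BTU/hr


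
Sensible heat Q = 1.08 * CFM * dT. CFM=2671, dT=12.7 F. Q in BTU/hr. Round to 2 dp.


Q = 1.08 * 2671 * 12.7 = 36635.44 BTU/hr

36635.44 BTU/hr


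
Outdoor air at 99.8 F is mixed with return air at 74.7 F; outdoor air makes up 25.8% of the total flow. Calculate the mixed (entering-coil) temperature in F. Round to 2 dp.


T_mix = 74.7 + (25.8/100)*(99.8-74.7) = 81.18 F

81.18 F


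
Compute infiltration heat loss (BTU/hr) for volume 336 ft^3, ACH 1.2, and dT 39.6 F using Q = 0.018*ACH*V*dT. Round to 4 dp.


Q = 0.018 * 1.2 * 336 * 39.6 = 287.4010 BTU/hr

287.4010 BTU/hr


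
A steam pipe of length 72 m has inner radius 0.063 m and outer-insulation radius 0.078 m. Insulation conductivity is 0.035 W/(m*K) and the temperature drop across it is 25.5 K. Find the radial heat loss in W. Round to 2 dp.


Q = 2*pi*0.035*72*25.5/ln(0.078/0.063) = 1890.48 W

1890.48 W
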